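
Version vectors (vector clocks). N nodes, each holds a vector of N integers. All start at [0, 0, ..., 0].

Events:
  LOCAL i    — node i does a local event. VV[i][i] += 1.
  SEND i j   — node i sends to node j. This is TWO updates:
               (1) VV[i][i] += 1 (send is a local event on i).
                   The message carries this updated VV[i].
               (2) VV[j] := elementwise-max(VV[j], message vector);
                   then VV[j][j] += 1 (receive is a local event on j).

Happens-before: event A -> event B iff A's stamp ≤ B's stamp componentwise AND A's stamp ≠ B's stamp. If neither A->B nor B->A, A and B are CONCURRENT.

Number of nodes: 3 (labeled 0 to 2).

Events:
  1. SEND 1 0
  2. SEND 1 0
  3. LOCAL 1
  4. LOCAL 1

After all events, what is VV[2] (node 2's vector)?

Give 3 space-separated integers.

Initial: VV[0]=[0, 0, 0]
Initial: VV[1]=[0, 0, 0]
Initial: VV[2]=[0, 0, 0]
Event 1: SEND 1->0: VV[1][1]++ -> VV[1]=[0, 1, 0], msg_vec=[0, 1, 0]; VV[0]=max(VV[0],msg_vec) then VV[0][0]++ -> VV[0]=[1, 1, 0]
Event 2: SEND 1->0: VV[1][1]++ -> VV[1]=[0, 2, 0], msg_vec=[0, 2, 0]; VV[0]=max(VV[0],msg_vec) then VV[0][0]++ -> VV[0]=[2, 2, 0]
Event 3: LOCAL 1: VV[1][1]++ -> VV[1]=[0, 3, 0]
Event 4: LOCAL 1: VV[1][1]++ -> VV[1]=[0, 4, 0]
Final vectors: VV[0]=[2, 2, 0]; VV[1]=[0, 4, 0]; VV[2]=[0, 0, 0]

Answer: 0 0 0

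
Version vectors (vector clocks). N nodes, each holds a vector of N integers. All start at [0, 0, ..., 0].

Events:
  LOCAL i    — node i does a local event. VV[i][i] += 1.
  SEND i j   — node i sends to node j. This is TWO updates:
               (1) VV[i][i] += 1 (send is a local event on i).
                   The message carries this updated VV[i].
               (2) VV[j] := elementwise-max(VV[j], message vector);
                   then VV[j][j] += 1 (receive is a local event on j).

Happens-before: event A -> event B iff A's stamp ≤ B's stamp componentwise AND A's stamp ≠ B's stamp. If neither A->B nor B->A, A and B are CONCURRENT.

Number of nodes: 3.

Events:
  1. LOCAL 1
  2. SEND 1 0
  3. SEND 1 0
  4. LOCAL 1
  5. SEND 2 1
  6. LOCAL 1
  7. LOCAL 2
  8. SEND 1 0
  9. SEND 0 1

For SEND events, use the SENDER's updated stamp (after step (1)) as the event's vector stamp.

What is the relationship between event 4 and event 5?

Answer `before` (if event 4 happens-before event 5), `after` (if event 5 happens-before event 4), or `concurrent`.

Answer: concurrent

Derivation:
Initial: VV[0]=[0, 0, 0]
Initial: VV[1]=[0, 0, 0]
Initial: VV[2]=[0, 0, 0]
Event 1: LOCAL 1: VV[1][1]++ -> VV[1]=[0, 1, 0]
Event 2: SEND 1->0: VV[1][1]++ -> VV[1]=[0, 2, 0], msg_vec=[0, 2, 0]; VV[0]=max(VV[0],msg_vec) then VV[0][0]++ -> VV[0]=[1, 2, 0]
Event 3: SEND 1->0: VV[1][1]++ -> VV[1]=[0, 3, 0], msg_vec=[0, 3, 0]; VV[0]=max(VV[0],msg_vec) then VV[0][0]++ -> VV[0]=[2, 3, 0]
Event 4: LOCAL 1: VV[1][1]++ -> VV[1]=[0, 4, 0]
Event 5: SEND 2->1: VV[2][2]++ -> VV[2]=[0, 0, 1], msg_vec=[0, 0, 1]; VV[1]=max(VV[1],msg_vec) then VV[1][1]++ -> VV[1]=[0, 5, 1]
Event 6: LOCAL 1: VV[1][1]++ -> VV[1]=[0, 6, 1]
Event 7: LOCAL 2: VV[2][2]++ -> VV[2]=[0, 0, 2]
Event 8: SEND 1->0: VV[1][1]++ -> VV[1]=[0, 7, 1], msg_vec=[0, 7, 1]; VV[0]=max(VV[0],msg_vec) then VV[0][0]++ -> VV[0]=[3, 7, 1]
Event 9: SEND 0->1: VV[0][0]++ -> VV[0]=[4, 7, 1], msg_vec=[4, 7, 1]; VV[1]=max(VV[1],msg_vec) then VV[1][1]++ -> VV[1]=[4, 8, 1]
Event 4 stamp: [0, 4, 0]
Event 5 stamp: [0, 0, 1]
[0, 4, 0] <= [0, 0, 1]? False
[0, 0, 1] <= [0, 4, 0]? False
Relation: concurrent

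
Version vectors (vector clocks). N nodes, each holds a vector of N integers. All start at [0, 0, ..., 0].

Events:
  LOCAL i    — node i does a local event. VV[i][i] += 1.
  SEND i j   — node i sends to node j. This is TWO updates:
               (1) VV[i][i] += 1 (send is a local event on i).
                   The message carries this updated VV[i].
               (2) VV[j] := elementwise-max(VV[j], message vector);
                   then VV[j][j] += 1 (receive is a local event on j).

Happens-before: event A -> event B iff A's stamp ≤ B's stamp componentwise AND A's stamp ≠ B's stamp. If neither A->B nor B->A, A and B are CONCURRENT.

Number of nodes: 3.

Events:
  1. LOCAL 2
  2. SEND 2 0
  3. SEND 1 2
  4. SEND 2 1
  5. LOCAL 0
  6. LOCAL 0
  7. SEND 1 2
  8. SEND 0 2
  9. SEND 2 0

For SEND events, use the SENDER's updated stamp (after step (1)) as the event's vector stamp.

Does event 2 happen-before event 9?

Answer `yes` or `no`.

Answer: yes

Derivation:
Initial: VV[0]=[0, 0, 0]
Initial: VV[1]=[0, 0, 0]
Initial: VV[2]=[0, 0, 0]
Event 1: LOCAL 2: VV[2][2]++ -> VV[2]=[0, 0, 1]
Event 2: SEND 2->0: VV[2][2]++ -> VV[2]=[0, 0, 2], msg_vec=[0, 0, 2]; VV[0]=max(VV[0],msg_vec) then VV[0][0]++ -> VV[0]=[1, 0, 2]
Event 3: SEND 1->2: VV[1][1]++ -> VV[1]=[0, 1, 0], msg_vec=[0, 1, 0]; VV[2]=max(VV[2],msg_vec) then VV[2][2]++ -> VV[2]=[0, 1, 3]
Event 4: SEND 2->1: VV[2][2]++ -> VV[2]=[0, 1, 4], msg_vec=[0, 1, 4]; VV[1]=max(VV[1],msg_vec) then VV[1][1]++ -> VV[1]=[0, 2, 4]
Event 5: LOCAL 0: VV[0][0]++ -> VV[0]=[2, 0, 2]
Event 6: LOCAL 0: VV[0][0]++ -> VV[0]=[3, 0, 2]
Event 7: SEND 1->2: VV[1][1]++ -> VV[1]=[0, 3, 4], msg_vec=[0, 3, 4]; VV[2]=max(VV[2],msg_vec) then VV[2][2]++ -> VV[2]=[0, 3, 5]
Event 8: SEND 0->2: VV[0][0]++ -> VV[0]=[4, 0, 2], msg_vec=[4, 0, 2]; VV[2]=max(VV[2],msg_vec) then VV[2][2]++ -> VV[2]=[4, 3, 6]
Event 9: SEND 2->0: VV[2][2]++ -> VV[2]=[4, 3, 7], msg_vec=[4, 3, 7]; VV[0]=max(VV[0],msg_vec) then VV[0][0]++ -> VV[0]=[5, 3, 7]
Event 2 stamp: [0, 0, 2]
Event 9 stamp: [4, 3, 7]
[0, 0, 2] <= [4, 3, 7]? True. Equal? False. Happens-before: True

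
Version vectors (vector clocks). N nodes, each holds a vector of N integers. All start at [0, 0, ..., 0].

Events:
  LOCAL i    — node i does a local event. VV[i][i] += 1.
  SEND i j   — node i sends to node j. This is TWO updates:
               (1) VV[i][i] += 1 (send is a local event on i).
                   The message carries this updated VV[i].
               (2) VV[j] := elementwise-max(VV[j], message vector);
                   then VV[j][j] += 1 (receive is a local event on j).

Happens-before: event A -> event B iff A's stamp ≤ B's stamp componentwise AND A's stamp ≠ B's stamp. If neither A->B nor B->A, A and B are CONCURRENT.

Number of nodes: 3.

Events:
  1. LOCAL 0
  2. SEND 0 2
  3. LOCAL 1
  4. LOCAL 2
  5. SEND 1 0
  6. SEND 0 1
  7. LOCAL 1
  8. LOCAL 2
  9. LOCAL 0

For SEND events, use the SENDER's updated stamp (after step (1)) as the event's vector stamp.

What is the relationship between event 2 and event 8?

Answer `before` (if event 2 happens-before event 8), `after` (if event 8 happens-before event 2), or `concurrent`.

Initial: VV[0]=[0, 0, 0]
Initial: VV[1]=[0, 0, 0]
Initial: VV[2]=[0, 0, 0]
Event 1: LOCAL 0: VV[0][0]++ -> VV[0]=[1, 0, 0]
Event 2: SEND 0->2: VV[0][0]++ -> VV[0]=[2, 0, 0], msg_vec=[2, 0, 0]; VV[2]=max(VV[2],msg_vec) then VV[2][2]++ -> VV[2]=[2, 0, 1]
Event 3: LOCAL 1: VV[1][1]++ -> VV[1]=[0, 1, 0]
Event 4: LOCAL 2: VV[2][2]++ -> VV[2]=[2, 0, 2]
Event 5: SEND 1->0: VV[1][1]++ -> VV[1]=[0, 2, 0], msg_vec=[0, 2, 0]; VV[0]=max(VV[0],msg_vec) then VV[0][0]++ -> VV[0]=[3, 2, 0]
Event 6: SEND 0->1: VV[0][0]++ -> VV[0]=[4, 2, 0], msg_vec=[4, 2, 0]; VV[1]=max(VV[1],msg_vec) then VV[1][1]++ -> VV[1]=[4, 3, 0]
Event 7: LOCAL 1: VV[1][1]++ -> VV[1]=[4, 4, 0]
Event 8: LOCAL 2: VV[2][2]++ -> VV[2]=[2, 0, 3]
Event 9: LOCAL 0: VV[0][0]++ -> VV[0]=[5, 2, 0]
Event 2 stamp: [2, 0, 0]
Event 8 stamp: [2, 0, 3]
[2, 0, 0] <= [2, 0, 3]? True
[2, 0, 3] <= [2, 0, 0]? False
Relation: before

Answer: before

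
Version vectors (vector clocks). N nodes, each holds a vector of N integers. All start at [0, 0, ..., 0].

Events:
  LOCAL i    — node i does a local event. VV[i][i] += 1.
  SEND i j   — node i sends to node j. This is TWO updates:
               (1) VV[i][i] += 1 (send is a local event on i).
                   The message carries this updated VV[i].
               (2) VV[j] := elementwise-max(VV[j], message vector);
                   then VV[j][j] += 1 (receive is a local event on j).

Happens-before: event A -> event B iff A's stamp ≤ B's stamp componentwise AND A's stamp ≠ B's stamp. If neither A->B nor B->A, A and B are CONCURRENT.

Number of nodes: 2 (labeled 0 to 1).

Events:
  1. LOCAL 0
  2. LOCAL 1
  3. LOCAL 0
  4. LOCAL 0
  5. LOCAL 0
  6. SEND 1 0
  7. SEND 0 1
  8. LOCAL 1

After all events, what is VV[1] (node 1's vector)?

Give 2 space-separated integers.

Answer: 6 4

Derivation:
Initial: VV[0]=[0, 0]
Initial: VV[1]=[0, 0]
Event 1: LOCAL 0: VV[0][0]++ -> VV[0]=[1, 0]
Event 2: LOCAL 1: VV[1][1]++ -> VV[1]=[0, 1]
Event 3: LOCAL 0: VV[0][0]++ -> VV[0]=[2, 0]
Event 4: LOCAL 0: VV[0][0]++ -> VV[0]=[3, 0]
Event 5: LOCAL 0: VV[0][0]++ -> VV[0]=[4, 0]
Event 6: SEND 1->0: VV[1][1]++ -> VV[1]=[0, 2], msg_vec=[0, 2]; VV[0]=max(VV[0],msg_vec) then VV[0][0]++ -> VV[0]=[5, 2]
Event 7: SEND 0->1: VV[0][0]++ -> VV[0]=[6, 2], msg_vec=[6, 2]; VV[1]=max(VV[1],msg_vec) then VV[1][1]++ -> VV[1]=[6, 3]
Event 8: LOCAL 1: VV[1][1]++ -> VV[1]=[6, 4]
Final vectors: VV[0]=[6, 2]; VV[1]=[6, 4]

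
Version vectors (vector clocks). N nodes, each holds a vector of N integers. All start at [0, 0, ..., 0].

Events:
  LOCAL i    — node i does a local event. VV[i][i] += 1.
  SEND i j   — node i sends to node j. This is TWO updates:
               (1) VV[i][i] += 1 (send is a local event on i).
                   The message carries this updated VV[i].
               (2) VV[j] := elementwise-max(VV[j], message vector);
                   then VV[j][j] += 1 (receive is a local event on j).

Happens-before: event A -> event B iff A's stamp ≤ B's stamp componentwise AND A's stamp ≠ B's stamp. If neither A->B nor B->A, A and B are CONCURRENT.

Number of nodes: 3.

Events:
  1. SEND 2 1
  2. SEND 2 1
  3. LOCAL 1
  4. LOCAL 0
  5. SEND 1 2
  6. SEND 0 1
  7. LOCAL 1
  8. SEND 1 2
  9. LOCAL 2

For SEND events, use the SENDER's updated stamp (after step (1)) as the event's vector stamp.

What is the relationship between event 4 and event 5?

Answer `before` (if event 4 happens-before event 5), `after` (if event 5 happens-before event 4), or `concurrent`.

Initial: VV[0]=[0, 0, 0]
Initial: VV[1]=[0, 0, 0]
Initial: VV[2]=[0, 0, 0]
Event 1: SEND 2->1: VV[2][2]++ -> VV[2]=[0, 0, 1], msg_vec=[0, 0, 1]; VV[1]=max(VV[1],msg_vec) then VV[1][1]++ -> VV[1]=[0, 1, 1]
Event 2: SEND 2->1: VV[2][2]++ -> VV[2]=[0, 0, 2], msg_vec=[0, 0, 2]; VV[1]=max(VV[1],msg_vec) then VV[1][1]++ -> VV[1]=[0, 2, 2]
Event 3: LOCAL 1: VV[1][1]++ -> VV[1]=[0, 3, 2]
Event 4: LOCAL 0: VV[0][0]++ -> VV[0]=[1, 0, 0]
Event 5: SEND 1->2: VV[1][1]++ -> VV[1]=[0, 4, 2], msg_vec=[0, 4, 2]; VV[2]=max(VV[2],msg_vec) then VV[2][2]++ -> VV[2]=[0, 4, 3]
Event 6: SEND 0->1: VV[0][0]++ -> VV[0]=[2, 0, 0], msg_vec=[2, 0, 0]; VV[1]=max(VV[1],msg_vec) then VV[1][1]++ -> VV[1]=[2, 5, 2]
Event 7: LOCAL 1: VV[1][1]++ -> VV[1]=[2, 6, 2]
Event 8: SEND 1->2: VV[1][1]++ -> VV[1]=[2, 7, 2], msg_vec=[2, 7, 2]; VV[2]=max(VV[2],msg_vec) then VV[2][2]++ -> VV[2]=[2, 7, 4]
Event 9: LOCAL 2: VV[2][2]++ -> VV[2]=[2, 7, 5]
Event 4 stamp: [1, 0, 0]
Event 5 stamp: [0, 4, 2]
[1, 0, 0] <= [0, 4, 2]? False
[0, 4, 2] <= [1, 0, 0]? False
Relation: concurrent

Answer: concurrent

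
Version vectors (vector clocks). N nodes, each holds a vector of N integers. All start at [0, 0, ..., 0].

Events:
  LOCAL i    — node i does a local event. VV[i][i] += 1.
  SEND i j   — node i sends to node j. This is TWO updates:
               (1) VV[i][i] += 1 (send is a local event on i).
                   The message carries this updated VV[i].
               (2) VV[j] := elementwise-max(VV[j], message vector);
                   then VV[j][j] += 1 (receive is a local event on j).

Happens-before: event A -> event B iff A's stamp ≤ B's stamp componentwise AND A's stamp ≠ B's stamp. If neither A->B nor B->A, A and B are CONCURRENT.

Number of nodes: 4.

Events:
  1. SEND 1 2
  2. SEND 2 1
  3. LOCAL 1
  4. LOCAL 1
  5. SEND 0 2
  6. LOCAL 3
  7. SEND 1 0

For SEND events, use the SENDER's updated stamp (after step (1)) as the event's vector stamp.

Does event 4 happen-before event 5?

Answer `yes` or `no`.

Answer: no

Derivation:
Initial: VV[0]=[0, 0, 0, 0]
Initial: VV[1]=[0, 0, 0, 0]
Initial: VV[2]=[0, 0, 0, 0]
Initial: VV[3]=[0, 0, 0, 0]
Event 1: SEND 1->2: VV[1][1]++ -> VV[1]=[0, 1, 0, 0], msg_vec=[0, 1, 0, 0]; VV[2]=max(VV[2],msg_vec) then VV[2][2]++ -> VV[2]=[0, 1, 1, 0]
Event 2: SEND 2->1: VV[2][2]++ -> VV[2]=[0, 1, 2, 0], msg_vec=[0, 1, 2, 0]; VV[1]=max(VV[1],msg_vec) then VV[1][1]++ -> VV[1]=[0, 2, 2, 0]
Event 3: LOCAL 1: VV[1][1]++ -> VV[1]=[0, 3, 2, 0]
Event 4: LOCAL 1: VV[1][1]++ -> VV[1]=[0, 4, 2, 0]
Event 5: SEND 0->2: VV[0][0]++ -> VV[0]=[1, 0, 0, 0], msg_vec=[1, 0, 0, 0]; VV[2]=max(VV[2],msg_vec) then VV[2][2]++ -> VV[2]=[1, 1, 3, 0]
Event 6: LOCAL 3: VV[3][3]++ -> VV[3]=[0, 0, 0, 1]
Event 7: SEND 1->0: VV[1][1]++ -> VV[1]=[0, 5, 2, 0], msg_vec=[0, 5, 2, 0]; VV[0]=max(VV[0],msg_vec) then VV[0][0]++ -> VV[0]=[2, 5, 2, 0]
Event 4 stamp: [0, 4, 2, 0]
Event 5 stamp: [1, 0, 0, 0]
[0, 4, 2, 0] <= [1, 0, 0, 0]? False. Equal? False. Happens-before: False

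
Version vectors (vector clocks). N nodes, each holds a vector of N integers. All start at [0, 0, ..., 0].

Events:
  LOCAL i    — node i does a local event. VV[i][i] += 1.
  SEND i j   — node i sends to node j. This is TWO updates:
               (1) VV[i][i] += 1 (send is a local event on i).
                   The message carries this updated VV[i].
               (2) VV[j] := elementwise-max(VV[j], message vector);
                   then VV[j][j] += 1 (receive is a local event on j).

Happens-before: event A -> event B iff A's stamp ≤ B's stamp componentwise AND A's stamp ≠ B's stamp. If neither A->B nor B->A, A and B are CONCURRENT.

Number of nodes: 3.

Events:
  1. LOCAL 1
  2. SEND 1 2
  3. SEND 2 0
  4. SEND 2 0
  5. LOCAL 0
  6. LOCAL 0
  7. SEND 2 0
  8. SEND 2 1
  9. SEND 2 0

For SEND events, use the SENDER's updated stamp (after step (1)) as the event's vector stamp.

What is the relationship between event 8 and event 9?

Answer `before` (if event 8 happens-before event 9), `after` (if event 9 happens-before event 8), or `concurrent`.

Initial: VV[0]=[0, 0, 0]
Initial: VV[1]=[0, 0, 0]
Initial: VV[2]=[0, 0, 0]
Event 1: LOCAL 1: VV[1][1]++ -> VV[1]=[0, 1, 0]
Event 2: SEND 1->2: VV[1][1]++ -> VV[1]=[0, 2, 0], msg_vec=[0, 2, 0]; VV[2]=max(VV[2],msg_vec) then VV[2][2]++ -> VV[2]=[0, 2, 1]
Event 3: SEND 2->0: VV[2][2]++ -> VV[2]=[0, 2, 2], msg_vec=[0, 2, 2]; VV[0]=max(VV[0],msg_vec) then VV[0][0]++ -> VV[0]=[1, 2, 2]
Event 4: SEND 2->0: VV[2][2]++ -> VV[2]=[0, 2, 3], msg_vec=[0, 2, 3]; VV[0]=max(VV[0],msg_vec) then VV[0][0]++ -> VV[0]=[2, 2, 3]
Event 5: LOCAL 0: VV[0][0]++ -> VV[0]=[3, 2, 3]
Event 6: LOCAL 0: VV[0][0]++ -> VV[0]=[4, 2, 3]
Event 7: SEND 2->0: VV[2][2]++ -> VV[2]=[0, 2, 4], msg_vec=[0, 2, 4]; VV[0]=max(VV[0],msg_vec) then VV[0][0]++ -> VV[0]=[5, 2, 4]
Event 8: SEND 2->1: VV[2][2]++ -> VV[2]=[0, 2, 5], msg_vec=[0, 2, 5]; VV[1]=max(VV[1],msg_vec) then VV[1][1]++ -> VV[1]=[0, 3, 5]
Event 9: SEND 2->0: VV[2][2]++ -> VV[2]=[0, 2, 6], msg_vec=[0, 2, 6]; VV[0]=max(VV[0],msg_vec) then VV[0][0]++ -> VV[0]=[6, 2, 6]
Event 8 stamp: [0, 2, 5]
Event 9 stamp: [0, 2, 6]
[0, 2, 5] <= [0, 2, 6]? True
[0, 2, 6] <= [0, 2, 5]? False
Relation: before

Answer: before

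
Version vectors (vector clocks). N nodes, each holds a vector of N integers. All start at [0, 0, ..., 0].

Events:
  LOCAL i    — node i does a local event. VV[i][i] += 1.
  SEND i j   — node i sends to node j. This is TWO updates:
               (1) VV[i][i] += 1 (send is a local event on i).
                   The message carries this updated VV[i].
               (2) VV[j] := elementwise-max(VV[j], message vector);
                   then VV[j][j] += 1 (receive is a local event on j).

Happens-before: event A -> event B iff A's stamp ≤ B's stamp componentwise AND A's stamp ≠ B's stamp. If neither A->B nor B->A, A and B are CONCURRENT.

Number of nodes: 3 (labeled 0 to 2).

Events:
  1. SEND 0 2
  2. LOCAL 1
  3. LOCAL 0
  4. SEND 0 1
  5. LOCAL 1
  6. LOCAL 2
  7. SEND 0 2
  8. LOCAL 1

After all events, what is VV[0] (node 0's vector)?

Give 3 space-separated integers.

Initial: VV[0]=[0, 0, 0]
Initial: VV[1]=[0, 0, 0]
Initial: VV[2]=[0, 0, 0]
Event 1: SEND 0->2: VV[0][0]++ -> VV[0]=[1, 0, 0], msg_vec=[1, 0, 0]; VV[2]=max(VV[2],msg_vec) then VV[2][2]++ -> VV[2]=[1, 0, 1]
Event 2: LOCAL 1: VV[1][1]++ -> VV[1]=[0, 1, 0]
Event 3: LOCAL 0: VV[0][0]++ -> VV[0]=[2, 0, 0]
Event 4: SEND 0->1: VV[0][0]++ -> VV[0]=[3, 0, 0], msg_vec=[3, 0, 0]; VV[1]=max(VV[1],msg_vec) then VV[1][1]++ -> VV[1]=[3, 2, 0]
Event 5: LOCAL 1: VV[1][1]++ -> VV[1]=[3, 3, 0]
Event 6: LOCAL 2: VV[2][2]++ -> VV[2]=[1, 0, 2]
Event 7: SEND 0->2: VV[0][0]++ -> VV[0]=[4, 0, 0], msg_vec=[4, 0, 0]; VV[2]=max(VV[2],msg_vec) then VV[2][2]++ -> VV[2]=[4, 0, 3]
Event 8: LOCAL 1: VV[1][1]++ -> VV[1]=[3, 4, 0]
Final vectors: VV[0]=[4, 0, 0]; VV[1]=[3, 4, 0]; VV[2]=[4, 0, 3]

Answer: 4 0 0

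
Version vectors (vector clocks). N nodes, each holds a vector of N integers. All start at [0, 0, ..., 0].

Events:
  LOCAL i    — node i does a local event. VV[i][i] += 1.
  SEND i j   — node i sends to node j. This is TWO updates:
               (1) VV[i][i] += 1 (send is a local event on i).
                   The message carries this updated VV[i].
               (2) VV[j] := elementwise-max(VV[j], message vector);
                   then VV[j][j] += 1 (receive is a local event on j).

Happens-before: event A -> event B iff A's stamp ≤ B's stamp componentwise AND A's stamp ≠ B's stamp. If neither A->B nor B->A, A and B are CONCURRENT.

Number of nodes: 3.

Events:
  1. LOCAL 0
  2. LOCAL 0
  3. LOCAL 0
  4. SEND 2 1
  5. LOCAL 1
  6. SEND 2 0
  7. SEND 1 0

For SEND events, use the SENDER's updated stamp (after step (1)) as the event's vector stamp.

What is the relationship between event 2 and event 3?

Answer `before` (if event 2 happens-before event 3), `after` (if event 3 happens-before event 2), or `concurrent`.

Initial: VV[0]=[0, 0, 0]
Initial: VV[1]=[0, 0, 0]
Initial: VV[2]=[0, 0, 0]
Event 1: LOCAL 0: VV[0][0]++ -> VV[0]=[1, 0, 0]
Event 2: LOCAL 0: VV[0][0]++ -> VV[0]=[2, 0, 0]
Event 3: LOCAL 0: VV[0][0]++ -> VV[0]=[3, 0, 0]
Event 4: SEND 2->1: VV[2][2]++ -> VV[2]=[0, 0, 1], msg_vec=[0, 0, 1]; VV[1]=max(VV[1],msg_vec) then VV[1][1]++ -> VV[1]=[0, 1, 1]
Event 5: LOCAL 1: VV[1][1]++ -> VV[1]=[0, 2, 1]
Event 6: SEND 2->0: VV[2][2]++ -> VV[2]=[0, 0, 2], msg_vec=[0, 0, 2]; VV[0]=max(VV[0],msg_vec) then VV[0][0]++ -> VV[0]=[4, 0, 2]
Event 7: SEND 1->0: VV[1][1]++ -> VV[1]=[0, 3, 1], msg_vec=[0, 3, 1]; VV[0]=max(VV[0],msg_vec) then VV[0][0]++ -> VV[0]=[5, 3, 2]
Event 2 stamp: [2, 0, 0]
Event 3 stamp: [3, 0, 0]
[2, 0, 0] <= [3, 0, 0]? True
[3, 0, 0] <= [2, 0, 0]? False
Relation: before

Answer: before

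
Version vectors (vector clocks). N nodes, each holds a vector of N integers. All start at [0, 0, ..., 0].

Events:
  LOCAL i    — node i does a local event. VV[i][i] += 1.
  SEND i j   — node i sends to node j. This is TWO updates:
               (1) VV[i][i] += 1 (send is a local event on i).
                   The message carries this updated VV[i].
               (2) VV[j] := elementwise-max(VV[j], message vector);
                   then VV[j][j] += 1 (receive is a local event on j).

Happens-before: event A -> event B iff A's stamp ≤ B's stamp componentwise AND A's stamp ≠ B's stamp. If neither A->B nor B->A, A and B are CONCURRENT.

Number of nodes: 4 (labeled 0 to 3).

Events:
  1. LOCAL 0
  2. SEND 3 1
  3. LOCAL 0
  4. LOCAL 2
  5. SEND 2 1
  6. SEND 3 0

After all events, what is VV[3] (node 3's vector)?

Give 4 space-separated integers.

Initial: VV[0]=[0, 0, 0, 0]
Initial: VV[1]=[0, 0, 0, 0]
Initial: VV[2]=[0, 0, 0, 0]
Initial: VV[3]=[0, 0, 0, 0]
Event 1: LOCAL 0: VV[0][0]++ -> VV[0]=[1, 0, 0, 0]
Event 2: SEND 3->1: VV[3][3]++ -> VV[3]=[0, 0, 0, 1], msg_vec=[0, 0, 0, 1]; VV[1]=max(VV[1],msg_vec) then VV[1][1]++ -> VV[1]=[0, 1, 0, 1]
Event 3: LOCAL 0: VV[0][0]++ -> VV[0]=[2, 0, 0, 0]
Event 4: LOCAL 2: VV[2][2]++ -> VV[2]=[0, 0, 1, 0]
Event 5: SEND 2->1: VV[2][2]++ -> VV[2]=[0, 0, 2, 0], msg_vec=[0, 0, 2, 0]; VV[1]=max(VV[1],msg_vec) then VV[1][1]++ -> VV[1]=[0, 2, 2, 1]
Event 6: SEND 3->0: VV[3][3]++ -> VV[3]=[0, 0, 0, 2], msg_vec=[0, 0, 0, 2]; VV[0]=max(VV[0],msg_vec) then VV[0][0]++ -> VV[0]=[3, 0, 0, 2]
Final vectors: VV[0]=[3, 0, 0, 2]; VV[1]=[0, 2, 2, 1]; VV[2]=[0, 0, 2, 0]; VV[3]=[0, 0, 0, 2]

Answer: 0 0 0 2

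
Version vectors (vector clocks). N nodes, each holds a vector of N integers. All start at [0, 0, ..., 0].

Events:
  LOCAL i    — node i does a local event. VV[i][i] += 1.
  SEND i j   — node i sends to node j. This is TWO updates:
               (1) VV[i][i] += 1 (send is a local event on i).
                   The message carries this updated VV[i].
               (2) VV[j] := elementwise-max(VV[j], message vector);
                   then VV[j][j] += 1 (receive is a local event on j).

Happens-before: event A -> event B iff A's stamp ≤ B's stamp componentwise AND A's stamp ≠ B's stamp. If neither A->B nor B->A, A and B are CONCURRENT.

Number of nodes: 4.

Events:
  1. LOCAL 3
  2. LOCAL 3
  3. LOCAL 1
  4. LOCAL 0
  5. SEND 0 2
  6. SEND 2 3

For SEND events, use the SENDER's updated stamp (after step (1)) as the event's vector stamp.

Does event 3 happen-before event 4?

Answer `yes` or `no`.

Answer: no

Derivation:
Initial: VV[0]=[0, 0, 0, 0]
Initial: VV[1]=[0, 0, 0, 0]
Initial: VV[2]=[0, 0, 0, 0]
Initial: VV[3]=[0, 0, 0, 0]
Event 1: LOCAL 3: VV[3][3]++ -> VV[3]=[0, 0, 0, 1]
Event 2: LOCAL 3: VV[3][3]++ -> VV[3]=[0, 0, 0, 2]
Event 3: LOCAL 1: VV[1][1]++ -> VV[1]=[0, 1, 0, 0]
Event 4: LOCAL 0: VV[0][0]++ -> VV[0]=[1, 0, 0, 0]
Event 5: SEND 0->2: VV[0][0]++ -> VV[0]=[2, 0, 0, 0], msg_vec=[2, 0, 0, 0]; VV[2]=max(VV[2],msg_vec) then VV[2][2]++ -> VV[2]=[2, 0, 1, 0]
Event 6: SEND 2->3: VV[2][2]++ -> VV[2]=[2, 0, 2, 0], msg_vec=[2, 0, 2, 0]; VV[3]=max(VV[3],msg_vec) then VV[3][3]++ -> VV[3]=[2, 0, 2, 3]
Event 3 stamp: [0, 1, 0, 0]
Event 4 stamp: [1, 0, 0, 0]
[0, 1, 0, 0] <= [1, 0, 0, 0]? False. Equal? False. Happens-before: False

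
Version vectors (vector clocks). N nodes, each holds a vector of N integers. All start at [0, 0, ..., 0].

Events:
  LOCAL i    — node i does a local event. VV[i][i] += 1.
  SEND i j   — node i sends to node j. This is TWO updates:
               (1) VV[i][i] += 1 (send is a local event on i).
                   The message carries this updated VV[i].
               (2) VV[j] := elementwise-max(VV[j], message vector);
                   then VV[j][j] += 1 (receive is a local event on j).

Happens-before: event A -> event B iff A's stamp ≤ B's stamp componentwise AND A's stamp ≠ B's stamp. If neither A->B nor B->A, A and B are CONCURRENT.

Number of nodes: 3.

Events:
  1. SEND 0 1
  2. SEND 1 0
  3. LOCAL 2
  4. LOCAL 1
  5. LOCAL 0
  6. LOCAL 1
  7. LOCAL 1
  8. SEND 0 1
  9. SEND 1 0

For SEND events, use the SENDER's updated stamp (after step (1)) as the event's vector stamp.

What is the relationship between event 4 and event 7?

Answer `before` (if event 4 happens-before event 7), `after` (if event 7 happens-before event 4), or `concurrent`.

Initial: VV[0]=[0, 0, 0]
Initial: VV[1]=[0, 0, 0]
Initial: VV[2]=[0, 0, 0]
Event 1: SEND 0->1: VV[0][0]++ -> VV[0]=[1, 0, 0], msg_vec=[1, 0, 0]; VV[1]=max(VV[1],msg_vec) then VV[1][1]++ -> VV[1]=[1, 1, 0]
Event 2: SEND 1->0: VV[1][1]++ -> VV[1]=[1, 2, 0], msg_vec=[1, 2, 0]; VV[0]=max(VV[0],msg_vec) then VV[0][0]++ -> VV[0]=[2, 2, 0]
Event 3: LOCAL 2: VV[2][2]++ -> VV[2]=[0, 0, 1]
Event 4: LOCAL 1: VV[1][1]++ -> VV[1]=[1, 3, 0]
Event 5: LOCAL 0: VV[0][0]++ -> VV[0]=[3, 2, 0]
Event 6: LOCAL 1: VV[1][1]++ -> VV[1]=[1, 4, 0]
Event 7: LOCAL 1: VV[1][1]++ -> VV[1]=[1, 5, 0]
Event 8: SEND 0->1: VV[0][0]++ -> VV[0]=[4, 2, 0], msg_vec=[4, 2, 0]; VV[1]=max(VV[1],msg_vec) then VV[1][1]++ -> VV[1]=[4, 6, 0]
Event 9: SEND 1->0: VV[1][1]++ -> VV[1]=[4, 7, 0], msg_vec=[4, 7, 0]; VV[0]=max(VV[0],msg_vec) then VV[0][0]++ -> VV[0]=[5, 7, 0]
Event 4 stamp: [1, 3, 0]
Event 7 stamp: [1, 5, 0]
[1, 3, 0] <= [1, 5, 0]? True
[1, 5, 0] <= [1, 3, 0]? False
Relation: before

Answer: before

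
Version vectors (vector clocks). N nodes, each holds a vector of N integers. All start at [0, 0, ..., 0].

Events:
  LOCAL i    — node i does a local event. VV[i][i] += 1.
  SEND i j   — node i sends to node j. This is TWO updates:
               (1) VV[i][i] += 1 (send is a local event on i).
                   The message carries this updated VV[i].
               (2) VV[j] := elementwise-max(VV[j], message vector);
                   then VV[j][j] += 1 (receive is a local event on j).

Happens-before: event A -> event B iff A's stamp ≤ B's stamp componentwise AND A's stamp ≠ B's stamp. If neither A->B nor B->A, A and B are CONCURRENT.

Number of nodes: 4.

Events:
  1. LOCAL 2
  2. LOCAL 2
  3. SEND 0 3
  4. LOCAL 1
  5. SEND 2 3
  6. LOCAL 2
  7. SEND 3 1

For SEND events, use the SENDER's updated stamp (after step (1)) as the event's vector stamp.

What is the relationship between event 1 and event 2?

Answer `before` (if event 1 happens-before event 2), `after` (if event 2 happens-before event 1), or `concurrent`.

Answer: before

Derivation:
Initial: VV[0]=[0, 0, 0, 0]
Initial: VV[1]=[0, 0, 0, 0]
Initial: VV[2]=[0, 0, 0, 0]
Initial: VV[3]=[0, 0, 0, 0]
Event 1: LOCAL 2: VV[2][2]++ -> VV[2]=[0, 0, 1, 0]
Event 2: LOCAL 2: VV[2][2]++ -> VV[2]=[0, 0, 2, 0]
Event 3: SEND 0->3: VV[0][0]++ -> VV[0]=[1, 0, 0, 0], msg_vec=[1, 0, 0, 0]; VV[3]=max(VV[3],msg_vec) then VV[3][3]++ -> VV[3]=[1, 0, 0, 1]
Event 4: LOCAL 1: VV[1][1]++ -> VV[1]=[0, 1, 0, 0]
Event 5: SEND 2->3: VV[2][2]++ -> VV[2]=[0, 0, 3, 0], msg_vec=[0, 0, 3, 0]; VV[3]=max(VV[3],msg_vec) then VV[3][3]++ -> VV[3]=[1, 0, 3, 2]
Event 6: LOCAL 2: VV[2][2]++ -> VV[2]=[0, 0, 4, 0]
Event 7: SEND 3->1: VV[3][3]++ -> VV[3]=[1, 0, 3, 3], msg_vec=[1, 0, 3, 3]; VV[1]=max(VV[1],msg_vec) then VV[1][1]++ -> VV[1]=[1, 2, 3, 3]
Event 1 stamp: [0, 0, 1, 0]
Event 2 stamp: [0, 0, 2, 0]
[0, 0, 1, 0] <= [0, 0, 2, 0]? True
[0, 0, 2, 0] <= [0, 0, 1, 0]? False
Relation: before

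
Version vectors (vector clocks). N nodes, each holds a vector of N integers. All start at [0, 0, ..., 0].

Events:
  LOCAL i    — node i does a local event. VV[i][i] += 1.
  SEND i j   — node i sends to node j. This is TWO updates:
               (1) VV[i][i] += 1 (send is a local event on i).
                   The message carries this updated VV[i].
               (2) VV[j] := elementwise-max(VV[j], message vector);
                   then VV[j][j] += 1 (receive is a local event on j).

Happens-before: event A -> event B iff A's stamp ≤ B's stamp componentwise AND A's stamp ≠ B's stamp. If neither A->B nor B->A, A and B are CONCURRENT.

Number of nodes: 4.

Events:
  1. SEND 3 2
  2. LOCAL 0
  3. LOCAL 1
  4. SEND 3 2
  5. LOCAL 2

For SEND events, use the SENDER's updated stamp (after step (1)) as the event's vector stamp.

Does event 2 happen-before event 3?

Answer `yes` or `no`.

Initial: VV[0]=[0, 0, 0, 0]
Initial: VV[1]=[0, 0, 0, 0]
Initial: VV[2]=[0, 0, 0, 0]
Initial: VV[3]=[0, 0, 0, 0]
Event 1: SEND 3->2: VV[3][3]++ -> VV[3]=[0, 0, 0, 1], msg_vec=[0, 0, 0, 1]; VV[2]=max(VV[2],msg_vec) then VV[2][2]++ -> VV[2]=[0, 0, 1, 1]
Event 2: LOCAL 0: VV[0][0]++ -> VV[0]=[1, 0, 0, 0]
Event 3: LOCAL 1: VV[1][1]++ -> VV[1]=[0, 1, 0, 0]
Event 4: SEND 3->2: VV[3][3]++ -> VV[3]=[0, 0, 0, 2], msg_vec=[0, 0, 0, 2]; VV[2]=max(VV[2],msg_vec) then VV[2][2]++ -> VV[2]=[0, 0, 2, 2]
Event 5: LOCAL 2: VV[2][2]++ -> VV[2]=[0, 0, 3, 2]
Event 2 stamp: [1, 0, 0, 0]
Event 3 stamp: [0, 1, 0, 0]
[1, 0, 0, 0] <= [0, 1, 0, 0]? False. Equal? False. Happens-before: False

Answer: no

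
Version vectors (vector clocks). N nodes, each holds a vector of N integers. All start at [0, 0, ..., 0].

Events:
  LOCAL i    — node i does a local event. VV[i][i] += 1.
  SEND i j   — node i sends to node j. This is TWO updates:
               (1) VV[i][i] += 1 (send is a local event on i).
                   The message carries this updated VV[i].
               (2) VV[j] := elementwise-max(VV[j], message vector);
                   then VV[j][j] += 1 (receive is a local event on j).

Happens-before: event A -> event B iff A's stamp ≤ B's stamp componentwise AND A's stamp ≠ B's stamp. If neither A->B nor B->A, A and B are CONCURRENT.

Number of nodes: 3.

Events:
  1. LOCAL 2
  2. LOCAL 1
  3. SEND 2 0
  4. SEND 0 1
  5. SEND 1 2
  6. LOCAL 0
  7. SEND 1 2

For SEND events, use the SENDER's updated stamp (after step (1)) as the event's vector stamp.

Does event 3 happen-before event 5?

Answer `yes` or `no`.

Answer: yes

Derivation:
Initial: VV[0]=[0, 0, 0]
Initial: VV[1]=[0, 0, 0]
Initial: VV[2]=[0, 0, 0]
Event 1: LOCAL 2: VV[2][2]++ -> VV[2]=[0, 0, 1]
Event 2: LOCAL 1: VV[1][1]++ -> VV[1]=[0, 1, 0]
Event 3: SEND 2->0: VV[2][2]++ -> VV[2]=[0, 0, 2], msg_vec=[0, 0, 2]; VV[0]=max(VV[0],msg_vec) then VV[0][0]++ -> VV[0]=[1, 0, 2]
Event 4: SEND 0->1: VV[0][0]++ -> VV[0]=[2, 0, 2], msg_vec=[2, 0, 2]; VV[1]=max(VV[1],msg_vec) then VV[1][1]++ -> VV[1]=[2, 2, 2]
Event 5: SEND 1->2: VV[1][1]++ -> VV[1]=[2, 3, 2], msg_vec=[2, 3, 2]; VV[2]=max(VV[2],msg_vec) then VV[2][2]++ -> VV[2]=[2, 3, 3]
Event 6: LOCAL 0: VV[0][0]++ -> VV[0]=[3, 0, 2]
Event 7: SEND 1->2: VV[1][1]++ -> VV[1]=[2, 4, 2], msg_vec=[2, 4, 2]; VV[2]=max(VV[2],msg_vec) then VV[2][2]++ -> VV[2]=[2, 4, 4]
Event 3 stamp: [0, 0, 2]
Event 5 stamp: [2, 3, 2]
[0, 0, 2] <= [2, 3, 2]? True. Equal? False. Happens-before: True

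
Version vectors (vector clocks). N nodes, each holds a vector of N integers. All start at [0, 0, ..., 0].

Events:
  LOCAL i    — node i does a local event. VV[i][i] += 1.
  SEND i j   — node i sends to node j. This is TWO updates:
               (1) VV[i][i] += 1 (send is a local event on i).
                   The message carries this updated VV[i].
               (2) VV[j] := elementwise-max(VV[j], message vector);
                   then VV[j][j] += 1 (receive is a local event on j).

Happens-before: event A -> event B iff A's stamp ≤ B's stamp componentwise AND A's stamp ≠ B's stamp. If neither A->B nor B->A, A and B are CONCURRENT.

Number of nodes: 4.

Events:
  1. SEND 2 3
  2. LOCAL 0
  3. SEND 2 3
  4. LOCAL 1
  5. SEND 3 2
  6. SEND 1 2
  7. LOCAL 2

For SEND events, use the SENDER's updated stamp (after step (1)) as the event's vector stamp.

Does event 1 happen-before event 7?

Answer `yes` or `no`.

Initial: VV[0]=[0, 0, 0, 0]
Initial: VV[1]=[0, 0, 0, 0]
Initial: VV[2]=[0, 0, 0, 0]
Initial: VV[3]=[0, 0, 0, 0]
Event 1: SEND 2->3: VV[2][2]++ -> VV[2]=[0, 0, 1, 0], msg_vec=[0, 0, 1, 0]; VV[3]=max(VV[3],msg_vec) then VV[3][3]++ -> VV[3]=[0, 0, 1, 1]
Event 2: LOCAL 0: VV[0][0]++ -> VV[0]=[1, 0, 0, 0]
Event 3: SEND 2->3: VV[2][2]++ -> VV[2]=[0, 0, 2, 0], msg_vec=[0, 0, 2, 0]; VV[3]=max(VV[3],msg_vec) then VV[3][3]++ -> VV[3]=[0, 0, 2, 2]
Event 4: LOCAL 1: VV[1][1]++ -> VV[1]=[0, 1, 0, 0]
Event 5: SEND 3->2: VV[3][3]++ -> VV[3]=[0, 0, 2, 3], msg_vec=[0, 0, 2, 3]; VV[2]=max(VV[2],msg_vec) then VV[2][2]++ -> VV[2]=[0, 0, 3, 3]
Event 6: SEND 1->2: VV[1][1]++ -> VV[1]=[0, 2, 0, 0], msg_vec=[0, 2, 0, 0]; VV[2]=max(VV[2],msg_vec) then VV[2][2]++ -> VV[2]=[0, 2, 4, 3]
Event 7: LOCAL 2: VV[2][2]++ -> VV[2]=[0, 2, 5, 3]
Event 1 stamp: [0, 0, 1, 0]
Event 7 stamp: [0, 2, 5, 3]
[0, 0, 1, 0] <= [0, 2, 5, 3]? True. Equal? False. Happens-before: True

Answer: yes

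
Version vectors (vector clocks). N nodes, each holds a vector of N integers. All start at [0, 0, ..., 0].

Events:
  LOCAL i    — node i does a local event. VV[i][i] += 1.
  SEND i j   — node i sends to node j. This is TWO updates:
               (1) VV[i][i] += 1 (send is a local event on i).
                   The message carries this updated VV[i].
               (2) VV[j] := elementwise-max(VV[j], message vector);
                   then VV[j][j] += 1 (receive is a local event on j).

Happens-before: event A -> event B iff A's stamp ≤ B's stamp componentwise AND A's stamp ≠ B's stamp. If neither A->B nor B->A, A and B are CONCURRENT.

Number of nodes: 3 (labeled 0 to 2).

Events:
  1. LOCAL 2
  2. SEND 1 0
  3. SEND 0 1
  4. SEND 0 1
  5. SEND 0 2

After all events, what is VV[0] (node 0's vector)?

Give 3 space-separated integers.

Answer: 4 1 0

Derivation:
Initial: VV[0]=[0, 0, 0]
Initial: VV[1]=[0, 0, 0]
Initial: VV[2]=[0, 0, 0]
Event 1: LOCAL 2: VV[2][2]++ -> VV[2]=[0, 0, 1]
Event 2: SEND 1->0: VV[1][1]++ -> VV[1]=[0, 1, 0], msg_vec=[0, 1, 0]; VV[0]=max(VV[0],msg_vec) then VV[0][0]++ -> VV[0]=[1, 1, 0]
Event 3: SEND 0->1: VV[0][0]++ -> VV[0]=[2, 1, 0], msg_vec=[2, 1, 0]; VV[1]=max(VV[1],msg_vec) then VV[1][1]++ -> VV[1]=[2, 2, 0]
Event 4: SEND 0->1: VV[0][0]++ -> VV[0]=[3, 1, 0], msg_vec=[3, 1, 0]; VV[1]=max(VV[1],msg_vec) then VV[1][1]++ -> VV[1]=[3, 3, 0]
Event 5: SEND 0->2: VV[0][0]++ -> VV[0]=[4, 1, 0], msg_vec=[4, 1, 0]; VV[2]=max(VV[2],msg_vec) then VV[2][2]++ -> VV[2]=[4, 1, 2]
Final vectors: VV[0]=[4, 1, 0]; VV[1]=[3, 3, 0]; VV[2]=[4, 1, 2]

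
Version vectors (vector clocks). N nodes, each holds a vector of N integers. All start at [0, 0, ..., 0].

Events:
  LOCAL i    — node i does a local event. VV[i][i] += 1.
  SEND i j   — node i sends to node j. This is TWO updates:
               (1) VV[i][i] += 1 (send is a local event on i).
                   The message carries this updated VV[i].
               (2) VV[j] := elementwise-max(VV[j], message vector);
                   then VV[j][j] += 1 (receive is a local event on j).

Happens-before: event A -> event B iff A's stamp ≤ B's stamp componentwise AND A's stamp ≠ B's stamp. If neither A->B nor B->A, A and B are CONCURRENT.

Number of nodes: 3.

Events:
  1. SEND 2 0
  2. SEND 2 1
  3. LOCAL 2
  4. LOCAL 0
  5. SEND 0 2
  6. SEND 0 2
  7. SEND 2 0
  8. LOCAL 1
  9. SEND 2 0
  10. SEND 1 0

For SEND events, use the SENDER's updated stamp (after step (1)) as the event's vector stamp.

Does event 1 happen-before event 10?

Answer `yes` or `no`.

Initial: VV[0]=[0, 0, 0]
Initial: VV[1]=[0, 0, 0]
Initial: VV[2]=[0, 0, 0]
Event 1: SEND 2->0: VV[2][2]++ -> VV[2]=[0, 0, 1], msg_vec=[0, 0, 1]; VV[0]=max(VV[0],msg_vec) then VV[0][0]++ -> VV[0]=[1, 0, 1]
Event 2: SEND 2->1: VV[2][2]++ -> VV[2]=[0, 0, 2], msg_vec=[0, 0, 2]; VV[1]=max(VV[1],msg_vec) then VV[1][1]++ -> VV[1]=[0, 1, 2]
Event 3: LOCAL 2: VV[2][2]++ -> VV[2]=[0, 0, 3]
Event 4: LOCAL 0: VV[0][0]++ -> VV[0]=[2, 0, 1]
Event 5: SEND 0->2: VV[0][0]++ -> VV[0]=[3, 0, 1], msg_vec=[3, 0, 1]; VV[2]=max(VV[2],msg_vec) then VV[2][2]++ -> VV[2]=[3, 0, 4]
Event 6: SEND 0->2: VV[0][0]++ -> VV[0]=[4, 0, 1], msg_vec=[4, 0, 1]; VV[2]=max(VV[2],msg_vec) then VV[2][2]++ -> VV[2]=[4, 0, 5]
Event 7: SEND 2->0: VV[2][2]++ -> VV[2]=[4, 0, 6], msg_vec=[4, 0, 6]; VV[0]=max(VV[0],msg_vec) then VV[0][0]++ -> VV[0]=[5, 0, 6]
Event 8: LOCAL 1: VV[1][1]++ -> VV[1]=[0, 2, 2]
Event 9: SEND 2->0: VV[2][2]++ -> VV[2]=[4, 0, 7], msg_vec=[4, 0, 7]; VV[0]=max(VV[0],msg_vec) then VV[0][0]++ -> VV[0]=[6, 0, 7]
Event 10: SEND 1->0: VV[1][1]++ -> VV[1]=[0, 3, 2], msg_vec=[0, 3, 2]; VV[0]=max(VV[0],msg_vec) then VV[0][0]++ -> VV[0]=[7, 3, 7]
Event 1 stamp: [0, 0, 1]
Event 10 stamp: [0, 3, 2]
[0, 0, 1] <= [0, 3, 2]? True. Equal? False. Happens-before: True

Answer: yes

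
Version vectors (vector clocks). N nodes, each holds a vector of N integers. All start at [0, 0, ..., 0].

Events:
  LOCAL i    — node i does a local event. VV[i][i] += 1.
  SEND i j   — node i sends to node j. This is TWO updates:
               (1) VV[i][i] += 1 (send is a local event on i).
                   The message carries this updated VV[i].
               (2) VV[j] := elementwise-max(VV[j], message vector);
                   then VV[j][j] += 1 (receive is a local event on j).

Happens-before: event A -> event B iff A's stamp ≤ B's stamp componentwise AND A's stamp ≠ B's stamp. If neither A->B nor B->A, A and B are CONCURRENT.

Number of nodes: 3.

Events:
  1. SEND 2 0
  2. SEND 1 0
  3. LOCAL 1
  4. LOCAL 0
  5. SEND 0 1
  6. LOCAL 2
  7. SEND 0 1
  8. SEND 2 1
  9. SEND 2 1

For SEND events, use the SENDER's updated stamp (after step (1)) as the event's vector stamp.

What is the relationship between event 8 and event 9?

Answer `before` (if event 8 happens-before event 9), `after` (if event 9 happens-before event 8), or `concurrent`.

Initial: VV[0]=[0, 0, 0]
Initial: VV[1]=[0, 0, 0]
Initial: VV[2]=[0, 0, 0]
Event 1: SEND 2->0: VV[2][2]++ -> VV[2]=[0, 0, 1], msg_vec=[0, 0, 1]; VV[0]=max(VV[0],msg_vec) then VV[0][0]++ -> VV[0]=[1, 0, 1]
Event 2: SEND 1->0: VV[1][1]++ -> VV[1]=[0, 1, 0], msg_vec=[0, 1, 0]; VV[0]=max(VV[0],msg_vec) then VV[0][0]++ -> VV[0]=[2, 1, 1]
Event 3: LOCAL 1: VV[1][1]++ -> VV[1]=[0, 2, 0]
Event 4: LOCAL 0: VV[0][0]++ -> VV[0]=[3, 1, 1]
Event 5: SEND 0->1: VV[0][0]++ -> VV[0]=[4, 1, 1], msg_vec=[4, 1, 1]; VV[1]=max(VV[1],msg_vec) then VV[1][1]++ -> VV[1]=[4, 3, 1]
Event 6: LOCAL 2: VV[2][2]++ -> VV[2]=[0, 0, 2]
Event 7: SEND 0->1: VV[0][0]++ -> VV[0]=[5, 1, 1], msg_vec=[5, 1, 1]; VV[1]=max(VV[1],msg_vec) then VV[1][1]++ -> VV[1]=[5, 4, 1]
Event 8: SEND 2->1: VV[2][2]++ -> VV[2]=[0, 0, 3], msg_vec=[0, 0, 3]; VV[1]=max(VV[1],msg_vec) then VV[1][1]++ -> VV[1]=[5, 5, 3]
Event 9: SEND 2->1: VV[2][2]++ -> VV[2]=[0, 0, 4], msg_vec=[0, 0, 4]; VV[1]=max(VV[1],msg_vec) then VV[1][1]++ -> VV[1]=[5, 6, 4]
Event 8 stamp: [0, 0, 3]
Event 9 stamp: [0, 0, 4]
[0, 0, 3] <= [0, 0, 4]? True
[0, 0, 4] <= [0, 0, 3]? False
Relation: before

Answer: before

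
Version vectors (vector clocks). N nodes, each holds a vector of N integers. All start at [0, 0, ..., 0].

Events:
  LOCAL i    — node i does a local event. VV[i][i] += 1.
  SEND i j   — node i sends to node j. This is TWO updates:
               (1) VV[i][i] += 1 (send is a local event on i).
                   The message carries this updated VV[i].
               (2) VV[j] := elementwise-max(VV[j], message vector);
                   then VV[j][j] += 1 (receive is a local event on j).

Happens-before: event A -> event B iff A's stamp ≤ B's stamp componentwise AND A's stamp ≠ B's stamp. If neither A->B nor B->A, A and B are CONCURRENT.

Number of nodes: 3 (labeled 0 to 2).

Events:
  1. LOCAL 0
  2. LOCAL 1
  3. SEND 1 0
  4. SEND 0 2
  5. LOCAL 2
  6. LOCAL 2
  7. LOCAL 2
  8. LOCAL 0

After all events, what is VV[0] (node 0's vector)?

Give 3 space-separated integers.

Answer: 4 2 0

Derivation:
Initial: VV[0]=[0, 0, 0]
Initial: VV[1]=[0, 0, 0]
Initial: VV[2]=[0, 0, 0]
Event 1: LOCAL 0: VV[0][0]++ -> VV[0]=[1, 0, 0]
Event 2: LOCAL 1: VV[1][1]++ -> VV[1]=[0, 1, 0]
Event 3: SEND 1->0: VV[1][1]++ -> VV[1]=[0, 2, 0], msg_vec=[0, 2, 0]; VV[0]=max(VV[0],msg_vec) then VV[0][0]++ -> VV[0]=[2, 2, 0]
Event 4: SEND 0->2: VV[0][0]++ -> VV[0]=[3, 2, 0], msg_vec=[3, 2, 0]; VV[2]=max(VV[2],msg_vec) then VV[2][2]++ -> VV[2]=[3, 2, 1]
Event 5: LOCAL 2: VV[2][2]++ -> VV[2]=[3, 2, 2]
Event 6: LOCAL 2: VV[2][2]++ -> VV[2]=[3, 2, 3]
Event 7: LOCAL 2: VV[2][2]++ -> VV[2]=[3, 2, 4]
Event 8: LOCAL 0: VV[0][0]++ -> VV[0]=[4, 2, 0]
Final vectors: VV[0]=[4, 2, 0]; VV[1]=[0, 2, 0]; VV[2]=[3, 2, 4]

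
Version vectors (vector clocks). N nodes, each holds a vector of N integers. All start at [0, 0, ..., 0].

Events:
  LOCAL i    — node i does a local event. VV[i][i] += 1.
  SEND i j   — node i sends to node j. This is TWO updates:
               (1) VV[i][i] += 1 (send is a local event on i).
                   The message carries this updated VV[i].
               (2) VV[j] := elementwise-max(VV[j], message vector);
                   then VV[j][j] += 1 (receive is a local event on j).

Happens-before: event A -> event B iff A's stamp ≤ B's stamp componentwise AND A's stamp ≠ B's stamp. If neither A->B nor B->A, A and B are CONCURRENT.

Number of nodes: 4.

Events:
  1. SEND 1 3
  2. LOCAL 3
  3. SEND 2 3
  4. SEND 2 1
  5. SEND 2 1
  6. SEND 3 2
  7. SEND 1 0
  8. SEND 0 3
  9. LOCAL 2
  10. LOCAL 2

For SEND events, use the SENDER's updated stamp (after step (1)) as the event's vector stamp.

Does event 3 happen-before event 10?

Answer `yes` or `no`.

Answer: yes

Derivation:
Initial: VV[0]=[0, 0, 0, 0]
Initial: VV[1]=[0, 0, 0, 0]
Initial: VV[2]=[0, 0, 0, 0]
Initial: VV[3]=[0, 0, 0, 0]
Event 1: SEND 1->3: VV[1][1]++ -> VV[1]=[0, 1, 0, 0], msg_vec=[0, 1, 0, 0]; VV[3]=max(VV[3],msg_vec) then VV[3][3]++ -> VV[3]=[0, 1, 0, 1]
Event 2: LOCAL 3: VV[3][3]++ -> VV[3]=[0, 1, 0, 2]
Event 3: SEND 2->3: VV[2][2]++ -> VV[2]=[0, 0, 1, 0], msg_vec=[0, 0, 1, 0]; VV[3]=max(VV[3],msg_vec) then VV[3][3]++ -> VV[3]=[0, 1, 1, 3]
Event 4: SEND 2->1: VV[2][2]++ -> VV[2]=[0, 0, 2, 0], msg_vec=[0, 0, 2, 0]; VV[1]=max(VV[1],msg_vec) then VV[1][1]++ -> VV[1]=[0, 2, 2, 0]
Event 5: SEND 2->1: VV[2][2]++ -> VV[2]=[0, 0, 3, 0], msg_vec=[0, 0, 3, 0]; VV[1]=max(VV[1],msg_vec) then VV[1][1]++ -> VV[1]=[0, 3, 3, 0]
Event 6: SEND 3->2: VV[3][3]++ -> VV[3]=[0, 1, 1, 4], msg_vec=[0, 1, 1, 4]; VV[2]=max(VV[2],msg_vec) then VV[2][2]++ -> VV[2]=[0, 1, 4, 4]
Event 7: SEND 1->0: VV[1][1]++ -> VV[1]=[0, 4, 3, 0], msg_vec=[0, 4, 3, 0]; VV[0]=max(VV[0],msg_vec) then VV[0][0]++ -> VV[0]=[1, 4, 3, 0]
Event 8: SEND 0->3: VV[0][0]++ -> VV[0]=[2, 4, 3, 0], msg_vec=[2, 4, 3, 0]; VV[3]=max(VV[3],msg_vec) then VV[3][3]++ -> VV[3]=[2, 4, 3, 5]
Event 9: LOCAL 2: VV[2][2]++ -> VV[2]=[0, 1, 5, 4]
Event 10: LOCAL 2: VV[2][2]++ -> VV[2]=[0, 1, 6, 4]
Event 3 stamp: [0, 0, 1, 0]
Event 10 stamp: [0, 1, 6, 4]
[0, 0, 1, 0] <= [0, 1, 6, 4]? True. Equal? False. Happens-before: True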